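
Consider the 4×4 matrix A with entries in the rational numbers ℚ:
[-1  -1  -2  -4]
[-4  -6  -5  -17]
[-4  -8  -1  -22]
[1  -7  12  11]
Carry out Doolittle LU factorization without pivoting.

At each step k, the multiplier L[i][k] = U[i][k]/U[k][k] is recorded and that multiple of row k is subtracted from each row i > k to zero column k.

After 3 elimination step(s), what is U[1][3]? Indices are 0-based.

U[1][3] = -1

Step 1: pivot at (0,0) is -1.
  row1 ← row1 − (4)·row0  ⇒  L[1][0]=4, U row1=(0, -2, 3, -1)
  row2 ← row2 − (4)·row0  ⇒  L[2][0]=4, U row2=(0, -4, 7, -6)
  row3 ← row3 − (-1)·row0  ⇒  L[3][0]=-1, U row3=(0, -8, 10, 7)
Step 2: pivot at (1,1) is -2.
  row2 ← row2 − (2)·row1  ⇒  L[2][1]=2, U row2=(0, 0, 1, -4)
  row3 ← row3 − (4)·row1  ⇒  L[3][1]=4, U row3=(0, 0, -2, 11)
Step 3: pivot at (2,2) is 1.
  row3 ← row3 − (-2)·row2  ⇒  L[3][2]=-2, U row3=(0, 0, 0, 3)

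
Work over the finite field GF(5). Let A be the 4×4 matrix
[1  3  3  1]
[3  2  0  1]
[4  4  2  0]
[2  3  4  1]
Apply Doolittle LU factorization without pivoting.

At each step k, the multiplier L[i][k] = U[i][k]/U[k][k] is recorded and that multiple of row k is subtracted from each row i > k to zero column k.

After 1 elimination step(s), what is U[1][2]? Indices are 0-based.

U[1][2] = 1

[col 0] pivot 1
  R1 -= 3*R0 → (0, 3, 1, 3)  (L[1][0] := 3)
  R2 -= 4*R0 → (0, 2, 0, 1)  (L[2][0] := 4)
  R3 -= 2*R0 → (0, 2, 3, 4)  (L[3][0] := 2)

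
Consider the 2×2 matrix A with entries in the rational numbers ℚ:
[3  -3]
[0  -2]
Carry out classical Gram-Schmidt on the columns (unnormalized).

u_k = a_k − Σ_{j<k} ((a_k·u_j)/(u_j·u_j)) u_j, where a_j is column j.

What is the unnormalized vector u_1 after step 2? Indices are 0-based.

u_1 = (0, -2)

Step 1: u_0 = a_0 = (3, 0).
Step 2: u_1 = a_1 − (-1)·u_0 = (0, -2).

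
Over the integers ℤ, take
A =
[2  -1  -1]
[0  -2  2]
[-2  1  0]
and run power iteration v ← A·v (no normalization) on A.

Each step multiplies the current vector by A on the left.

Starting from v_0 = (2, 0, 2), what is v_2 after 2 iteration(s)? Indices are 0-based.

v_2 = (4, -16, 0)

v_0 = (2, 0, 2).
v_1 = A·v_0 = (2, 4, -4).
v_2 = A·v_1 = (4, -16, 0).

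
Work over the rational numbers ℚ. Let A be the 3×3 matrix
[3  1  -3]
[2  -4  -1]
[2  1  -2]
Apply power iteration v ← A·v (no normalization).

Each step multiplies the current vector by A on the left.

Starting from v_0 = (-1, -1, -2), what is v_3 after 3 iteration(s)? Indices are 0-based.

v_0 = (-1, -1, -2).
v_1 = A·v_0 = (2, 4, 1).
v_2 = A·v_1 = (7, -13, 6).
v_3 = A·v_2 = (-10, 60, -11).

v_3 = (-10, 60, -11)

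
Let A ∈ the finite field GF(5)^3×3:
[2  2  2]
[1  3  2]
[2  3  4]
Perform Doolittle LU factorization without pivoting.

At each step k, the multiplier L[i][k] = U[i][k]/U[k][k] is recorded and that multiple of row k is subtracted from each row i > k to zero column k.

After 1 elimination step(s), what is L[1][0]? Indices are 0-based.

L[1][0] = 3

k=0: U[0][0]=2
  eliminate (1,0): mult=3, new row 1: (0, 2, 1); set L[1][0]=3
  eliminate (2,0): mult=1, new row 2: (0, 1, 2); set L[2][0]=1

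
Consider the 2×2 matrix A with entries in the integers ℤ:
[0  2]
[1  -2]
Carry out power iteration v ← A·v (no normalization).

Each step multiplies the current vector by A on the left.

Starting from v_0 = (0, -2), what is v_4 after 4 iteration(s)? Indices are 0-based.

v_4 = (64, -88)

v_0 = (0, -2).
v_1 = A·v_0 = (-4, 4).
v_2 = A·v_1 = (8, -12).
v_3 = A·v_2 = (-24, 32).
v_4 = A·v_3 = (64, -88).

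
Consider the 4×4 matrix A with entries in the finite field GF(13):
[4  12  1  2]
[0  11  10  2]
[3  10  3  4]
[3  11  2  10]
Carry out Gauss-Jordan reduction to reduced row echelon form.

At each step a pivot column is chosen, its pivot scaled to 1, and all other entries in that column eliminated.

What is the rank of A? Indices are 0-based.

rank = 4

[1] R0 /= 4  ⇒  (1, 3, 10, 7)
     R2 -= 3·R0  ⇒  (0, 1, 12, 9)
     R3 -= 3·R0  ⇒  (0, 2, 11, 2)
[2] R1 /= 11  ⇒  (0, 1, 8, 12)
     R0 -= 3·R1  ⇒  (1, 0, 12, 10)
     R2 -= 1·R1  ⇒  (0, 0, 4, 10)
     R3 -= 2·R1  ⇒  (0, 0, 8, 4)
[3] R2 /= 4  ⇒  (0, 0, 1, 9)
     R0 -= 12·R2  ⇒  (1, 0, 0, 6)
     R1 -= 8·R2  ⇒  (0, 1, 0, 5)
     R3 -= 8·R2  ⇒  (0, 0, 0, 10)
[4] R3 /= 10  ⇒  (0, 0, 0, 1)
     R0 -= 6·R3  ⇒  (1, 0, 0, 0)
     R1 -= 5·R3  ⇒  (0, 1, 0, 0)
     R2 -= 9·R3  ⇒  (0, 0, 1, 0)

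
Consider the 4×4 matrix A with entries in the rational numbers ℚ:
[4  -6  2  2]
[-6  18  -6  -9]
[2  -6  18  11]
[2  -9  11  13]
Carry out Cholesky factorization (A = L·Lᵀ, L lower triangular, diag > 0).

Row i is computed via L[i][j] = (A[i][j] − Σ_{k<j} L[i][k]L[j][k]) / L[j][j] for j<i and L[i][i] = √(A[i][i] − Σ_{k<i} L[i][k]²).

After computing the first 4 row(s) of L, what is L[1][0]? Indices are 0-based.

Step 1: L[0][0] = √(4) = 2.
  L[1][0] = (-6) / L[0][0] = -3.
Step 2: L[1][1] = √(9) = 3.
  L[2][0] = (2) / L[0][0] = 1.
  L[2][1] = (-3) / L[1][1] = -1.
Step 3: L[2][2] = √(16) = 4.
  L[3][0] = (2) / L[0][0] = 1.
  L[3][1] = (-6) / L[1][1] = -2.
  L[3][2] = (8) / L[2][2] = 2.
Step 4: L[3][3] = √(4) = 2.

L[1][0] = -3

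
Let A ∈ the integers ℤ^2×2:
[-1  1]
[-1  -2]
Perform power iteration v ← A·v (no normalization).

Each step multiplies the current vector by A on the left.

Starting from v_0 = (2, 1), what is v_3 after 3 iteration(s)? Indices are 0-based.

v_3 = (12, -15)

v_0 = (2, 1).
v_1 = A·v_0 = (-1, -4).
v_2 = A·v_1 = (-3, 9).
v_3 = A·v_2 = (12, -15).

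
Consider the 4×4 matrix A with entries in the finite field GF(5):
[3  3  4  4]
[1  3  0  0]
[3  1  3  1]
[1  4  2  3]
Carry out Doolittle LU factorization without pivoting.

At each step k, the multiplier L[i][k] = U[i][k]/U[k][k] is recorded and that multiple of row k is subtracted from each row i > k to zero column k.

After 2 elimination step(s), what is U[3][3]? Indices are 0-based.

[col 0] pivot 3
  R1 -= 2*R0 → (0, 2, 2, 2)  (L[1][0] := 2)
  R2 -= 1*R0 → (0, 3, 4, 2)  (L[2][0] := 1)
  R3 -= 2*R0 → (0, 3, 4, 0)  (L[3][0] := 2)
[col 1] pivot 2
  R2 -= 4*R1 → (0, 0, 1, 4)  (L[2][1] := 4)
  R3 -= 4*R1 → (0, 0, 1, 2)  (L[3][1] := 4)

U[3][3] = 2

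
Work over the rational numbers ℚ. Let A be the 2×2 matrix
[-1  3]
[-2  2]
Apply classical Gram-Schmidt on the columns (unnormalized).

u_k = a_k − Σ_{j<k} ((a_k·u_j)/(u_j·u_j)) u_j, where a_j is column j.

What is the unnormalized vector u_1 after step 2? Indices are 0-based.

Step 1: u_0 = a_0 = (-1, -2).
Step 2: u_1 = a_1 − (-7/5)·u_0 = (8/5, -4/5).

u_1 = (8/5, -4/5)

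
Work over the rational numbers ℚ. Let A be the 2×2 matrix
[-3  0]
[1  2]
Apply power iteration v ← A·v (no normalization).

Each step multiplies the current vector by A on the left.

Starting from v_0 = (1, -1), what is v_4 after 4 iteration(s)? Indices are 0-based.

v_0 = (1, -1).
v_1 = A·v_0 = (-3, -1).
v_2 = A·v_1 = (9, -5).
v_3 = A·v_2 = (-27, -1).
v_4 = A·v_3 = (81, -29).

v_4 = (81, -29)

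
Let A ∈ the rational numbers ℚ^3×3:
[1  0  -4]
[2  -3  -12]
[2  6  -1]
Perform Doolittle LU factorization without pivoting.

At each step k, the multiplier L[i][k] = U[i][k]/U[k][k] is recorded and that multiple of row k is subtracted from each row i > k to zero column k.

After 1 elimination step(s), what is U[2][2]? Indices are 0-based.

U[2][2] = 7

k=0: U[0][0]=1
  eliminate (1,0): mult=2, new row 1: (0, -3, -4); set L[1][0]=2
  eliminate (2,0): mult=2, new row 2: (0, 6, 7); set L[2][0]=2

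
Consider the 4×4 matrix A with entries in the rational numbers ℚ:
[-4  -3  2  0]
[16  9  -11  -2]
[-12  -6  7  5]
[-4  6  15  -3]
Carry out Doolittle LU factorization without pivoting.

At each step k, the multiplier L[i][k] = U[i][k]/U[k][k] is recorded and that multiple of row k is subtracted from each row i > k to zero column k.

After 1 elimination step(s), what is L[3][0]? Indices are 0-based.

[col 0] pivot -4
  R1 -= -4*R0 → (0, -3, -3, -2)  (L[1][0] := -4)
  R2 -= 3*R0 → (0, 3, 1, 5)  (L[2][0] := 3)
  R3 -= 1*R0 → (0, 9, 13, -3)  (L[3][0] := 1)

L[3][0] = 1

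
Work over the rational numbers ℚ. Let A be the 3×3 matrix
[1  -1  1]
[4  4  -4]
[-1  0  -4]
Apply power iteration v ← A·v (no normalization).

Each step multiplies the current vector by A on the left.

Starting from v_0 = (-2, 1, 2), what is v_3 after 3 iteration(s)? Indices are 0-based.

v_3 = (58, -192, -105)

v_0 = (-2, 1, 2).
v_1 = A·v_0 = (-1, -12, -6).
v_2 = A·v_1 = (5, -28, 25).
v_3 = A·v_2 = (58, -192, -105).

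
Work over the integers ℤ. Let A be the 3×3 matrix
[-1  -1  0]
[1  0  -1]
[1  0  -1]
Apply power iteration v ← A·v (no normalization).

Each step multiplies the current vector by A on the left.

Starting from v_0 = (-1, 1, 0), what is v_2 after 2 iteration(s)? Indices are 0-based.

v_2 = (1, 1, 1)

v_0 = (-1, 1, 0).
v_1 = A·v_0 = (0, -1, -1).
v_2 = A·v_1 = (1, 1, 1).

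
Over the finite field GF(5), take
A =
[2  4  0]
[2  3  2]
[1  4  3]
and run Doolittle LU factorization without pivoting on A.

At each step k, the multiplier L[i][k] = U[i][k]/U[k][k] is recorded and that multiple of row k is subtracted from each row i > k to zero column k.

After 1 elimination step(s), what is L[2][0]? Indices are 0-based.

[col 0] pivot 2
  R1 -= 1*R0 → (0, 4, 2)  (L[1][0] := 1)
  R2 -= 3*R0 → (0, 2, 3)  (L[2][0] := 3)

L[2][0] = 3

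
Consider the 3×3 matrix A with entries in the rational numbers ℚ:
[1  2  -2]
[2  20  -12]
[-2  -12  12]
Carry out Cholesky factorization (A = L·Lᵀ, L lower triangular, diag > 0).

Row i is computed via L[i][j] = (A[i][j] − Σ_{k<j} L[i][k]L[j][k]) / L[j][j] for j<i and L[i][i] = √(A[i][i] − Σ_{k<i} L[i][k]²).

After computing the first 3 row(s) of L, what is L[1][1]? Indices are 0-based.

L[1][1] = 4

Step 1: L[0][0] = √(1) = 1.
  L[1][0] = (2) / L[0][0] = 2.
Step 2: L[1][1] = √(16) = 4.
  L[2][0] = (-2) / L[0][0] = -2.
  L[2][1] = (-8) / L[1][1] = -2.
Step 3: L[2][2] = √(4) = 2.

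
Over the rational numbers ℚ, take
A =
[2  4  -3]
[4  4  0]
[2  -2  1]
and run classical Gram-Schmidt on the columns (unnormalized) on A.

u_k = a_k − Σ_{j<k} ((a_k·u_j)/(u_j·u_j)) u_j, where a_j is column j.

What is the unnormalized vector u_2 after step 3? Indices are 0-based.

Step 1: u_0 = a_0 = (2, 4, 2).
Step 2: u_1 = a_1 − (5/6)·u_0 = (7/3, 2/3, -11/3).
Step 3: u_2 = a_2 − (-1/6)·u_0 − (-16/29)·u_1 = (-40/29, 30/29, -20/29).

u_2 = (-40/29, 30/29, -20/29)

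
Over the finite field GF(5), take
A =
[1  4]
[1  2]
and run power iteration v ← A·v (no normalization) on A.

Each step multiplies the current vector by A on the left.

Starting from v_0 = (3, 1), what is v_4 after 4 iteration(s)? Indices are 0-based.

v_0 = (3, 1).
v_1 = A·v_0 = (2, 0).
v_2 = A·v_1 = (2, 2).
v_3 = A·v_2 = (0, 1).
v_4 = A·v_3 = (4, 2).

v_4 = (4, 2)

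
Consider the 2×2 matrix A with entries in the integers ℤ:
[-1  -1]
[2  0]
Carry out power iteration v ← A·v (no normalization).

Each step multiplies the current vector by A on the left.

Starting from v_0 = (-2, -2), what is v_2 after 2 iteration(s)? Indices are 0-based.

v_2 = (0, 8)

v_0 = (-2, -2).
v_1 = A·v_0 = (4, -4).
v_2 = A·v_1 = (0, 8).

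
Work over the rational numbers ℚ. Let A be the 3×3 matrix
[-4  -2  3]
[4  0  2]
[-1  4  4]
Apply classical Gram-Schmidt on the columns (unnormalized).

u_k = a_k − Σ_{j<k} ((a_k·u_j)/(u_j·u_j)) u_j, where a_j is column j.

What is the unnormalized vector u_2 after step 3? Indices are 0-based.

Step 1: u_0 = a_0 = (-4, 4, -1).
Step 2: u_1 = a_1 − (4/33)·u_0 = (-50/33, -16/33, 136/33).
Step 3: u_2 = a_2 − (-8/33)·u_0 − (181/322)·u_1 = (464/161, 522/161, 232/161).

u_2 = (464/161, 522/161, 232/161)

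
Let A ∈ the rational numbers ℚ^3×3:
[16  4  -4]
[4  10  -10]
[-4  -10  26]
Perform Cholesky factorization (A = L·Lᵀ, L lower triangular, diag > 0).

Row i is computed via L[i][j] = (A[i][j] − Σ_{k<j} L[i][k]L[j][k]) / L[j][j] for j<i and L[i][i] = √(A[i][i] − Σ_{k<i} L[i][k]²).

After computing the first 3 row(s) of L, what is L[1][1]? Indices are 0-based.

Step 1: L[0][0] = √(16) = 4.
  L[1][0] = (4) / L[0][0] = 1.
Step 2: L[1][1] = √(9) = 3.
  L[2][0] = (-4) / L[0][0] = -1.
  L[2][1] = (-9) / L[1][1] = -3.
Step 3: L[2][2] = √(16) = 4.

L[1][1] = 3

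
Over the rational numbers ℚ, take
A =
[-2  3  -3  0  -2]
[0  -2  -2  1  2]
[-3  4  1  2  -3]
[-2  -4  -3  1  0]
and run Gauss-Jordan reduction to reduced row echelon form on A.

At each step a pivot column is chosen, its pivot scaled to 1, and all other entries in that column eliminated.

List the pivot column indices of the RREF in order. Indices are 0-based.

step 1: normalize row 0 (÷-2) = (1, -3/2, 3/2, 0, 1)
  row 2: subtract -3×row0 = (0, -1/2, 11/2, 2, 0)
  row 3: subtract -2×row0 = (0, -7, 0, 1, 2)
step 2: normalize row 1 (÷-2) = (0, 1, 1, -1/2, -1)
  row 0: subtract -3/2×row1 = (1, 0, 3, -3/4, -1/2)
  row 2: subtract -1/2×row1 = (0, 0, 6, 7/4, -1/2)
  row 3: subtract -7×row1 = (0, 0, 7, -5/2, -5)
step 3: normalize row 2 (÷6) = (0, 0, 1, 7/24, -1/12)
  row 0: subtract 3×row2 = (1, 0, 0, -13/8, -1/4)
  row 1: subtract 1×row2 = (0, 1, 0, -19/24, -11/12)
  row 3: subtract 7×row2 = (0, 0, 0, -109/24, -53/12)
step 4: normalize row 3 (÷-109/24) = (0, 0, 0, 1, 106/109)
  row 0: subtract -13/8×row3 = (1, 0, 0, 0, 145/109)
  row 1: subtract -19/24×row3 = (0, 1, 0, 0, -16/109)
  row 2: subtract 7/24×row3 = (0, 0, 1, 0, -40/109)

pivot columns: 0, 1, 2, 3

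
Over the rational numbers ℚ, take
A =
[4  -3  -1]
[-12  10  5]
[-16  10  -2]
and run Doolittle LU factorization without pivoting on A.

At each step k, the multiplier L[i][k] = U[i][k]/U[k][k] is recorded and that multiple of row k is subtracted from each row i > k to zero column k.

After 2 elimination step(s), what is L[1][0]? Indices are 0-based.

L[1][0] = -3

k=0: U[0][0]=4
  eliminate (1,0): mult=-3, new row 1: (0, 1, 2); set L[1][0]=-3
  eliminate (2,0): mult=-4, new row 2: (0, -2, -6); set L[2][0]=-4
k=1: U[1][1]=1
  eliminate (2,1): mult=-2, new row 2: (0, 0, -2); set L[2][1]=-2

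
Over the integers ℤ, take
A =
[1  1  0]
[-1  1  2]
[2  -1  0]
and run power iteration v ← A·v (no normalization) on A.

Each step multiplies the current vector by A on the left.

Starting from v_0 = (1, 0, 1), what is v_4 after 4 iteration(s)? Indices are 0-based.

v_0 = (1, 0, 1).
v_1 = A·v_0 = (1, 1, 2).
v_2 = A·v_1 = (2, 4, 1).
v_3 = A·v_2 = (6, 4, 0).
v_4 = A·v_3 = (10, -2, 8).

v_4 = (10, -2, 8)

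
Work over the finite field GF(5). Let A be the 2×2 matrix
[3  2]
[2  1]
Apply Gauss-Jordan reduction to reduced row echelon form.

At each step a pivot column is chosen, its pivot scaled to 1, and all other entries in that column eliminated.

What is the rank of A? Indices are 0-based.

step 1: normalize row 0 (÷3) = (1, 4)
  row 1: subtract 2×row0 = (0, 3)
step 2: normalize row 1 (÷3) = (0, 1)
  row 0: subtract 4×row1 = (1, 0)

rank = 2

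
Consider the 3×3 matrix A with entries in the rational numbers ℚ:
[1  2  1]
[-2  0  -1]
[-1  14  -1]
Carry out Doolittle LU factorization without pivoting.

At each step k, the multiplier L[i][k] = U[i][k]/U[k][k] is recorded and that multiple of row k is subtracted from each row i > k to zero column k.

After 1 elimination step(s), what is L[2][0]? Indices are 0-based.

L[2][0] = -1

Step 1: pivot at (0,0) is 1.
  row1 ← row1 − (-2)·row0  ⇒  L[1][0]=-2, U row1=(0, 4, 1)
  row2 ← row2 − (-1)·row0  ⇒  L[2][0]=-1, U row2=(0, 16, 0)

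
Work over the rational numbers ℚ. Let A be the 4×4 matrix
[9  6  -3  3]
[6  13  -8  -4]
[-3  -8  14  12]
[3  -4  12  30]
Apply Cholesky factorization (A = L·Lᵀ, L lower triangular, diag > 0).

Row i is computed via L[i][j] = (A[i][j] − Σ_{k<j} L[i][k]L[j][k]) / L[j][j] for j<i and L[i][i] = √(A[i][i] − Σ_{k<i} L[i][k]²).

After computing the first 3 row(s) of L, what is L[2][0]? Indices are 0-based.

Step 1: L[0][0] = √(9) = 3.
  L[1][0] = (6) / L[0][0] = 2.
Step 2: L[1][1] = √(9) = 3.
  L[2][0] = (-3) / L[0][0] = -1.
  L[2][1] = (-6) / L[1][1] = -2.
Step 3: L[2][2] = √(9) = 3.

L[2][0] = -1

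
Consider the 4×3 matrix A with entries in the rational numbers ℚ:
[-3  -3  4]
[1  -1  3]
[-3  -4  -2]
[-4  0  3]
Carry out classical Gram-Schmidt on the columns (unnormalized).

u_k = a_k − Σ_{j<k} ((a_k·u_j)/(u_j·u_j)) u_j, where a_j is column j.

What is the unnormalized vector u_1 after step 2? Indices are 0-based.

u_1 = (-9/7, -11/7, -16/7, 16/7)

Step 1: u_0 = a_0 = (-3, 1, -3, -4).
Step 2: u_1 = a_1 − (4/7)·u_0 = (-9/7, -11/7, -16/7, 16/7).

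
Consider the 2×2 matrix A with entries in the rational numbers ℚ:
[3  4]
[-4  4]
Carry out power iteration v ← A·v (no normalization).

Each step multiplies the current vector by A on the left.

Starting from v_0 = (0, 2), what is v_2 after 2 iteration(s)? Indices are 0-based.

v_2 = (56, 0)

v_0 = (0, 2).
v_1 = A·v_0 = (8, 8).
v_2 = A·v_1 = (56, 0).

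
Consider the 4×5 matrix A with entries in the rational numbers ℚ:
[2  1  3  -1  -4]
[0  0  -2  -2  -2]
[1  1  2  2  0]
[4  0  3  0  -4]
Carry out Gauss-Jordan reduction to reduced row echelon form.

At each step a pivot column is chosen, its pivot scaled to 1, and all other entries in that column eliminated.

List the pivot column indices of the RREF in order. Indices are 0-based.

pivot(0,0)=2: scale R0 → (1, 1/2, 3/2, -1/2, -2)
  clear (2,0): R2 −= (1)R0 → (0, 1/2, 1/2, 5/2, 2)
  clear (3,0): R3 −= (4)R0 → (0, -2, -3, 2, 4)
pivot(1,1): swap R1↔R2
pivot(1,1)=1/2: scale R1 → (0, 1, 1, 5, 4)
  clear (0,1): R0 −= (1/2)R1 → (1, 0, 1, -3, -4)
  clear (3,1): R3 −= (-2)R1 → (0, 0, -1, 12, 12)
pivot(2,2)=-2: scale R2 → (0, 0, 1, 1, 1)
  clear (0,2): R0 −= (1)R2 → (1, 0, 0, -4, -5)
  clear (1,2): R1 −= (1)R2 → (0, 1, 0, 4, 3)
  clear (3,2): R3 −= (-1)R2 → (0, 0, 0, 13, 13)
pivot(3,3)=13: scale R3 → (0, 0, 0, 1, 1)
  clear (0,3): R0 −= (-4)R3 → (1, 0, 0, 0, -1)
  clear (1,3): R1 −= (4)R3 → (0, 1, 0, 0, -1)
  clear (2,3): R2 −= (1)R3 → (0, 0, 1, 0, 0)

pivot columns: 0, 1, 2, 3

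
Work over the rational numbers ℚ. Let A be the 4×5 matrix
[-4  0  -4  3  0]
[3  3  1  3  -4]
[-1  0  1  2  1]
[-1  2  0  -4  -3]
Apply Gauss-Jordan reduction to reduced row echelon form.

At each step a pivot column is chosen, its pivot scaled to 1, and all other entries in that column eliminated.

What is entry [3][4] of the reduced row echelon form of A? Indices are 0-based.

pivot(0,0)=-4: scale R0 → (1, 0, 1, -3/4, 0)
  clear (1,0): R1 −= (3)R0 → (0, 3, -2, 21/4, -4)
  clear (2,0): R2 −= (-1)R0 → (0, 0, 2, 5/4, 1)
  clear (3,0): R3 −= (-1)R0 → (0, 2, 1, -19/4, -3)
pivot(1,1)=3: scale R1 → (0, 1, -2/3, 7/4, -4/3)
  clear (3,1): R3 −= (2)R1 → (0, 0, 7/3, -33/4, -1/3)
pivot(2,2)=2: scale R2 → (0, 0, 1, 5/8, 1/2)
  clear (0,2): R0 −= (1)R2 → (1, 0, 0, -11/8, -1/2)
  clear (1,2): R1 −= (-2/3)R2 → (0, 1, 0, 13/6, -1)
  clear (3,2): R3 −= (7/3)R2 → (0, 0, 0, -233/24, -3/2)
pivot(3,3)=-233/24: scale R3 → (0, 0, 0, 1, 36/233)
  clear (0,3): R0 −= (-11/8)R3 → (1, 0, 0, 0, -67/233)
  clear (1,3): R1 −= (13/6)R3 → (0, 1, 0, 0, -311/233)
  clear (2,3): R2 −= (5/8)R3 → (0, 0, 1, 0, 94/233)

M[3][4] = 36/233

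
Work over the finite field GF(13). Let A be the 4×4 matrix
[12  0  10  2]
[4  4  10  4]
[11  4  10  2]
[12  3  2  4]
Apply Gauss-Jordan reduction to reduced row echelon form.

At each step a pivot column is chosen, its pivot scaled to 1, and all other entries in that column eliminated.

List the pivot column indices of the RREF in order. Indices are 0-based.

step 1: normalize row 0 (÷12) = (1, 0, 3, 11)
  row 1: subtract 4×row0 = (0, 4, 11, 12)
  row 2: subtract 11×row0 = (0, 4, 3, 11)
  row 3: subtract 12×row0 = (0, 3, 5, 2)
step 2: normalize row 1 (÷4) = (0, 1, 6, 3)
  row 2: subtract 4×row1 = (0, 0, 5, 12)
  row 3: subtract 3×row1 = (0, 0, 0, 6)
step 3: normalize row 2 (÷5) = (0, 0, 1, 5)
  row 0: subtract 3×row2 = (1, 0, 0, 9)
  row 1: subtract 6×row2 = (0, 1, 0, 12)
step 4: normalize row 3 (÷6) = (0, 0, 0, 1)
  row 0: subtract 9×row3 = (1, 0, 0, 0)
  row 1: subtract 12×row3 = (0, 1, 0, 0)
  row 2: subtract 5×row3 = (0, 0, 1, 0)

pivot columns: 0, 1, 2, 3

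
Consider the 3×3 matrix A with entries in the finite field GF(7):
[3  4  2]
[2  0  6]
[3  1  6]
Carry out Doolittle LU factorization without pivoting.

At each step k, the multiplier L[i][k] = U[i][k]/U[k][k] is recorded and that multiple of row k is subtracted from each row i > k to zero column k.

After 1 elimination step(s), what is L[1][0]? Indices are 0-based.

Step 1: pivot at (0,0) is 3.
  row1 ← row1 − (3)·row0  ⇒  L[1][0]=3, U row1=(0, 2, 0)
  row2 ← row2 − (1)·row0  ⇒  L[2][0]=1, U row2=(0, 4, 4)

L[1][0] = 3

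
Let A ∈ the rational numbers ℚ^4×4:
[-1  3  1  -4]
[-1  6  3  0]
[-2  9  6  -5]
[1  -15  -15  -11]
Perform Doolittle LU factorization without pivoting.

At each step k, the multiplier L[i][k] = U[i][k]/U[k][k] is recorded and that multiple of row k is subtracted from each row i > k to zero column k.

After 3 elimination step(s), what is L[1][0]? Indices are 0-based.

[col 0] pivot -1
  R1 -= 1*R0 → (0, 3, 2, 4)  (L[1][0] := 1)
  R2 -= 2*R0 → (0, 3, 4, 3)  (L[2][0] := 2)
  R3 -= -1*R0 → (0, -12, -14, -15)  (L[3][0] := -1)
[col 1] pivot 3
  R2 -= 1*R1 → (0, 0, 2, -1)  (L[2][1] := 1)
  R3 -= -4*R1 → (0, 0, -6, 1)  (L[3][1] := -4)
[col 2] pivot 2
  R3 -= -3*R2 → (0, 0, 0, -2)  (L[3][2] := -3)

L[1][0] = 1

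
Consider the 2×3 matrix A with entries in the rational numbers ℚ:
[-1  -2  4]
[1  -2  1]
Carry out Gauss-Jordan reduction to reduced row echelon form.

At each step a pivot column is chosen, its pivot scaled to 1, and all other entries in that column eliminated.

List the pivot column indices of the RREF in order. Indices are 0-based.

pivot columns: 0, 1

[1] R0 /= -1  ⇒  (1, 2, -4)
     R1 -= 1·R0  ⇒  (0, -4, 5)
[2] R1 /= -4  ⇒  (0, 1, -5/4)
     R0 -= 2·R1  ⇒  (1, 0, -3/2)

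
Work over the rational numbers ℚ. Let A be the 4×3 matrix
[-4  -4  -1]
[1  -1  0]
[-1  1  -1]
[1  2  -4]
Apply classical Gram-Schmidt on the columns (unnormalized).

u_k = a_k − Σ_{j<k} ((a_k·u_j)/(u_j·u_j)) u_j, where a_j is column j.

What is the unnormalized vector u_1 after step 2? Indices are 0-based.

Step 1: u_0 = a_0 = (-4, 1, -1, 1).
Step 2: u_1 = a_1 − (16/19)·u_0 = (-12/19, -35/19, 35/19, 22/19).

u_1 = (-12/19, -35/19, 35/19, 22/19)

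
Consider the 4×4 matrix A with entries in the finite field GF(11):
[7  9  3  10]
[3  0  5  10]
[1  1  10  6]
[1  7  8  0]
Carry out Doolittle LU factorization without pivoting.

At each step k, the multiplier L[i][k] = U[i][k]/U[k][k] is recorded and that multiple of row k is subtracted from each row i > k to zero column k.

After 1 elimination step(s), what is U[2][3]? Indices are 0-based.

[col 0] pivot 7
  R1 -= 2*R0 → (0, 4, 10, 1)  (L[1][0] := 2)
  R2 -= 8*R0 → (0, 6, 8, 3)  (L[2][0] := 8)
  R3 -= 8*R0 → (0, 1, 6, 8)  (L[3][0] := 8)

U[2][3] = 3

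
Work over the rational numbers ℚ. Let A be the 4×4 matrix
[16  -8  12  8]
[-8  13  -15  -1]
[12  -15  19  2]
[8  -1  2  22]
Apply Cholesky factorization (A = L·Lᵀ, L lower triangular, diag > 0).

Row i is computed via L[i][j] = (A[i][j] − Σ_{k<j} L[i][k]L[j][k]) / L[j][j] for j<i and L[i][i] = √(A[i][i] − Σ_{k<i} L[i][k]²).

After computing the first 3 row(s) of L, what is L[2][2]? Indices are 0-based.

Step 1: L[0][0] = √(16) = 4.
  L[1][0] = (-8) / L[0][0] = -2.
Step 2: L[1][1] = √(9) = 3.
  L[2][0] = (12) / L[0][0] = 3.
  L[2][1] = (-9) / L[1][1] = -3.
Step 3: L[2][2] = √(1) = 1.

L[2][2] = 1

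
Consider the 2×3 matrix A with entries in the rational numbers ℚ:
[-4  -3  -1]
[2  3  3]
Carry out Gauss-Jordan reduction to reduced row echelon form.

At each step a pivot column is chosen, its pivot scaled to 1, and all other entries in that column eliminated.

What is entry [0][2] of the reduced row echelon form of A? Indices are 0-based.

M[0][2] = -1

[1] R0 /= -4  ⇒  (1, 3/4, 1/4)
     R1 -= 2·R0  ⇒  (0, 3/2, 5/2)
[2] R1 /= 3/2  ⇒  (0, 1, 5/3)
     R0 -= 3/4·R1  ⇒  (1, 0, -1)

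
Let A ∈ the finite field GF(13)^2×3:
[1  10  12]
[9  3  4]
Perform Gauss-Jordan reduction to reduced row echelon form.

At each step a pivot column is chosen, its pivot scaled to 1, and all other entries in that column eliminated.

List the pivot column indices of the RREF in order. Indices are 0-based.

step 1: normalize row 0 (÷1) = (1, 10, 12)
  row 1: subtract 9×row0 = (0, 4, 0)
step 2: normalize row 1 (÷4) = (0, 1, 0)
  row 0: subtract 10×row1 = (1, 0, 12)

pivot columns: 0, 1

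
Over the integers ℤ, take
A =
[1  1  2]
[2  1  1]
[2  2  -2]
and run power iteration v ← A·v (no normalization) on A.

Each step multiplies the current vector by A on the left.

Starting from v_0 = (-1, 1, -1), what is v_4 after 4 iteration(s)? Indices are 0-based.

v_0 = (-1, 1, -1).
v_1 = A·v_0 = (-2, -2, 2).
v_2 = A·v_1 = (0, -4, -12).
v_3 = A·v_2 = (-28, -16, 16).
v_4 = A·v_3 = (-12, -56, -120).

v_4 = (-12, -56, -120)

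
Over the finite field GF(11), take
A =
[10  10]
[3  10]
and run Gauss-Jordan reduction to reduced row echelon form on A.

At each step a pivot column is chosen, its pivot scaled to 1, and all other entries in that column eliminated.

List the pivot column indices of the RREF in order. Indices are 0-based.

pivot columns: 0, 1

step 1: normalize row 0 (÷10) = (1, 1)
  row 1: subtract 3×row0 = (0, 7)
step 2: normalize row 1 (÷7) = (0, 1)
  row 0: subtract 1×row1 = (1, 0)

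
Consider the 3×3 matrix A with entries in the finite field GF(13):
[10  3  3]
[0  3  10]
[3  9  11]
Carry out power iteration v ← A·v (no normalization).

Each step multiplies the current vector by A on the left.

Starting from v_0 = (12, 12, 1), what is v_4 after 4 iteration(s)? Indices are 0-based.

v_4 = (9, 6, 2)

v_0 = (12, 12, 1).
v_1 = A·v_0 = (3, 7, 12).
v_2 = A·v_1 = (9, 11, 9).
v_3 = A·v_2 = (7, 6, 4).
v_4 = A·v_3 = (9, 6, 2).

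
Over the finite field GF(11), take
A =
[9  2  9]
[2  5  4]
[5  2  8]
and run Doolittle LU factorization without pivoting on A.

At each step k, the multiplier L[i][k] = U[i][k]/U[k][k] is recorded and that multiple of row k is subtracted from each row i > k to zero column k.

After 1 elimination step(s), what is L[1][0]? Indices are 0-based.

L[1][0] = 10

[col 0] pivot 9
  R1 -= 10*R0 → (0, 7, 2)  (L[1][0] := 10)
  R2 -= 3*R0 → (0, 7, 3)  (L[2][0] := 3)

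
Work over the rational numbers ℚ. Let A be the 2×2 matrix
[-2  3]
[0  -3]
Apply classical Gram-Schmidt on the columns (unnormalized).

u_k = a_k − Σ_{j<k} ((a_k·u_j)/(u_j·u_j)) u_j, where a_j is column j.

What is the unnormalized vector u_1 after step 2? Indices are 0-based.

u_1 = (0, -3)

Step 1: u_0 = a_0 = (-2, 0).
Step 2: u_1 = a_1 − (-3/2)·u_0 = (0, -3).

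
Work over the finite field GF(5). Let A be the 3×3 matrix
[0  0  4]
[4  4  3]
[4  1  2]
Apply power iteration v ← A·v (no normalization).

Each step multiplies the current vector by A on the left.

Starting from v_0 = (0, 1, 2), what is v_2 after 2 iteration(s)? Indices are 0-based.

v_2 = (0, 2, 2)

v_0 = (0, 1, 2).
v_1 = A·v_0 = (3, 0, 0).
v_2 = A·v_1 = (0, 2, 2).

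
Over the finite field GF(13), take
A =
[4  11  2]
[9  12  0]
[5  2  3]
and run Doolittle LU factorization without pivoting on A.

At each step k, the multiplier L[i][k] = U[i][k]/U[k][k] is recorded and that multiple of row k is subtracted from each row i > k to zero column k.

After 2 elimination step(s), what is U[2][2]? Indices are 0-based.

U[2][2] = 10

[col 0] pivot 4
  R1 -= 12*R0 → (0, 10, 2)  (L[1][0] := 12)
  R2 -= 11*R0 → (0, 11, 7)  (L[2][0] := 11)
[col 1] pivot 10
  R2 -= 5*R1 → (0, 0, 10)  (L[2][1] := 5)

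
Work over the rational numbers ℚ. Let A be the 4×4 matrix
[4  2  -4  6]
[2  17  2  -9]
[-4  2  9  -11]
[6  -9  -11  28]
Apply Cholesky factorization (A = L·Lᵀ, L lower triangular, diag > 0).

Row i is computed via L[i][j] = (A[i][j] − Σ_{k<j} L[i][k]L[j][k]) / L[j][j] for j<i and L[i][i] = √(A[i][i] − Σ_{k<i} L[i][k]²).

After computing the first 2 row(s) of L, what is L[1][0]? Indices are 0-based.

Step 1: L[0][0] = √(4) = 2.
  L[1][0] = (2) / L[0][0] = 1.
Step 2: L[1][1] = √(16) = 4.

L[1][0] = 1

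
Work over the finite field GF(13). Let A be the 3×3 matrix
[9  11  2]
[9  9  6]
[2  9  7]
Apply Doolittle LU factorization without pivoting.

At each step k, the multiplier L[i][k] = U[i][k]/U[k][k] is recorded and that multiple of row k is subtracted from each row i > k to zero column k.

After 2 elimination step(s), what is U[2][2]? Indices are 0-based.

U[2][2] = 11

k=0: U[0][0]=9
  eliminate (1,0): mult=1, new row 1: (0, 11, 4); set L[1][0]=1
  eliminate (2,0): mult=6, new row 2: (0, 8, 8); set L[2][0]=6
k=1: U[1][1]=11
  eliminate (2,1): mult=9, new row 2: (0, 0, 11); set L[2][1]=9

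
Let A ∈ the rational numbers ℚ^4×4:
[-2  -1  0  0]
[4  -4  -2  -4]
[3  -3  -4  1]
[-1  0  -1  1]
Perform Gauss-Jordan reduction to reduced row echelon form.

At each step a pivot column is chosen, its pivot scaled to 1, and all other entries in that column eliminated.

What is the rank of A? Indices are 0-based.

pivot(0,0)=-2: scale R0 → (1, 1/2, 0, 0)
  clear (1,0): R1 −= (4)R0 → (0, -6, -2, -4)
  clear (2,0): R2 −= (3)R0 → (0, -9/2, -4, 1)
  clear (3,0): R3 −= (-1)R0 → (0, 1/2, -1, 1)
pivot(1,1)=-6: scale R1 → (0, 1, 1/3, 2/3)
  clear (0,1): R0 −= (1/2)R1 → (1, 0, -1/6, -1/3)
  clear (2,1): R2 −= (-9/2)R1 → (0, 0, -5/2, 4)
  clear (3,1): R3 −= (1/2)R1 → (0, 0, -7/6, 2/3)
pivot(2,2)=-5/2: scale R2 → (0, 0, 1, -8/5)
  clear (0,2): R0 −= (-1/6)R2 → (1, 0, 0, -3/5)
  clear (1,2): R1 −= (1/3)R2 → (0, 1, 0, 6/5)
  clear (3,2): R3 −= (-7/6)R2 → (0, 0, 0, -6/5)
pivot(3,3)=-6/5: scale R3 → (0, 0, 0, 1)
  clear (0,3): R0 −= (-3/5)R3 → (1, 0, 0, 0)
  clear (1,3): R1 −= (6/5)R3 → (0, 1, 0, 0)
  clear (2,3): R2 −= (-8/5)R3 → (0, 0, 1, 0)

rank = 4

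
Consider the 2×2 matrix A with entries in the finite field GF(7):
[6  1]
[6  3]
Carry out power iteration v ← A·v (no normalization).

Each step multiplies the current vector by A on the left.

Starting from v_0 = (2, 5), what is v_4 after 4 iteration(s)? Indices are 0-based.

v_4 = (2, 2)

v_0 = (2, 5).
v_1 = A·v_0 = (3, 6).
v_2 = A·v_1 = (3, 1).
v_3 = A·v_2 = (5, 0).
v_4 = A·v_3 = (2, 2).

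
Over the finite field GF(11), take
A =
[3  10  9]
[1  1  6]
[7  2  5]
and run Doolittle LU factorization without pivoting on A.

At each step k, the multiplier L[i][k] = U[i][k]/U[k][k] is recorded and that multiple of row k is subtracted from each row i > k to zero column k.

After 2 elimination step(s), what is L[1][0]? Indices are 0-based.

Step 1: pivot at (0,0) is 3.
  row1 ← row1 − (4)·row0  ⇒  L[1][0]=4, U row1=(0, 5, 3)
  row2 ← row2 − (6)·row0  ⇒  L[2][0]=6, U row2=(0, 8, 6)
Step 2: pivot at (1,1) is 5.
  row2 ← row2 − (6)·row1  ⇒  L[2][1]=6, U row2=(0, 0, 10)

L[1][0] = 4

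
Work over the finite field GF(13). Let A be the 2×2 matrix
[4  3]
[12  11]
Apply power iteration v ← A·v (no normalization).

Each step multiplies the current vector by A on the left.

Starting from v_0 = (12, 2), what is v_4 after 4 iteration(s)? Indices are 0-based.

v_4 = (11, 6)

v_0 = (12, 2).
v_1 = A·v_0 = (2, 10).
v_2 = A·v_1 = (12, 4).
v_3 = A·v_2 = (8, 6).
v_4 = A·v_3 = (11, 6).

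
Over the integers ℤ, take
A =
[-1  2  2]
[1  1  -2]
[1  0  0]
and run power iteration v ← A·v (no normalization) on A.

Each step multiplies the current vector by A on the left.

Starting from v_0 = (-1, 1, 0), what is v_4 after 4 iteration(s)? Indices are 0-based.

v_0 = (-1, 1, 0).
v_1 = A·v_0 = (3, 0, -1).
v_2 = A·v_1 = (-5, 5, 3).
v_3 = A·v_2 = (21, -6, -5).
v_4 = A·v_3 = (-43, 25, 21).

v_4 = (-43, 25, 21)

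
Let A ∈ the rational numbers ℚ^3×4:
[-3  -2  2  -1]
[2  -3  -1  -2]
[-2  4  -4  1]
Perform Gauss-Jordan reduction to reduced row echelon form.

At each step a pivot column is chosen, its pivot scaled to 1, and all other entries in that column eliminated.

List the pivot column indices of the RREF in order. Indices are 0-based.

pivot columns: 0, 1, 2

pivot(0,0)=-3: scale R0 → (1, 2/3, -2/3, 1/3)
  clear (1,0): R1 −= (2)R0 → (0, -13/3, 1/3, -8/3)
  clear (2,0): R2 −= (-2)R0 → (0, 16/3, -16/3, 5/3)
pivot(1,1)=-13/3: scale R1 → (0, 1, -1/13, 8/13)
  clear (0,1): R0 −= (2/3)R1 → (1, 0, -8/13, -1/13)
  clear (2,1): R2 −= (16/3)R1 → (0, 0, -64/13, -21/13)
pivot(2,2)=-64/13: scale R2 → (0, 0, 1, 21/64)
  clear (0,2): R0 −= (-8/13)R2 → (1, 0, 0, 1/8)
  clear (1,2): R1 −= (-1/13)R2 → (0, 1, 0, 41/64)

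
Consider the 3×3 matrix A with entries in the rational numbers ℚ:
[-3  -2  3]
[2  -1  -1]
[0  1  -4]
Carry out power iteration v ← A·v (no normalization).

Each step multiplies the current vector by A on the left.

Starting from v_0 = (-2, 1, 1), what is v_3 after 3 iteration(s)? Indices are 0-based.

v_0 = (-2, 1, 1).
v_1 = A·v_0 = (7, -6, -3).
v_2 = A·v_1 = (-18, 23, 6).
v_3 = A·v_2 = (26, -65, -1).

v_3 = (26, -65, -1)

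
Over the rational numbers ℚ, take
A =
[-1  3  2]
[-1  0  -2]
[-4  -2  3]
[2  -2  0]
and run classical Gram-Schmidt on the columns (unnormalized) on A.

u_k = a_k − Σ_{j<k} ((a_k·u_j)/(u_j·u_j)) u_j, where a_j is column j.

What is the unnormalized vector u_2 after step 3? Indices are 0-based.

u_2 = (506/373, -950/373, 327/373, 432/373)

Step 1: u_0 = a_0 = (-1, -1, -4, 2).
Step 2: u_1 = a_1 − (1/22)·u_0 = (67/22, 1/22, -20/11, -23/11).
Step 3: u_2 = a_2 − (-6/11)·u_0 − (12/373)·u_1 = (506/373, -950/373, 327/373, 432/373).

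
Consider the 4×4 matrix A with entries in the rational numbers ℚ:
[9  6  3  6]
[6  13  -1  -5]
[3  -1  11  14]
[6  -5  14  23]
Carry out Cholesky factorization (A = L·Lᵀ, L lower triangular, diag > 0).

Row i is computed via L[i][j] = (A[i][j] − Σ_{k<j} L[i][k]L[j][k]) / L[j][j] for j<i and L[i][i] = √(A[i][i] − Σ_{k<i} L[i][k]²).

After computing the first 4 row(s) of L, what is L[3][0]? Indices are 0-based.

Step 1: L[0][0] = √(9) = 3.
  L[1][0] = (6) / L[0][0] = 2.
Step 2: L[1][1] = √(9) = 3.
  L[2][0] = (3) / L[0][0] = 1.
  L[2][1] = (-3) / L[1][1] = -1.
Step 3: L[2][2] = √(9) = 3.
  L[3][0] = (6) / L[0][0] = 2.
  L[3][1] = (-9) / L[1][1] = -3.
  L[3][2] = (9) / L[2][2] = 3.
Step 4: L[3][3] = √(1) = 1.

L[3][0] = 2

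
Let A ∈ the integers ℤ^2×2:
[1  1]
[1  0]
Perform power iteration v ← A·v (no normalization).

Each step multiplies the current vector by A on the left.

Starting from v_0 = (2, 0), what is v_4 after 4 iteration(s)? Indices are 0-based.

v_4 = (10, 6)

v_0 = (2, 0).
v_1 = A·v_0 = (2, 2).
v_2 = A·v_1 = (4, 2).
v_3 = A·v_2 = (6, 4).
v_4 = A·v_3 = (10, 6).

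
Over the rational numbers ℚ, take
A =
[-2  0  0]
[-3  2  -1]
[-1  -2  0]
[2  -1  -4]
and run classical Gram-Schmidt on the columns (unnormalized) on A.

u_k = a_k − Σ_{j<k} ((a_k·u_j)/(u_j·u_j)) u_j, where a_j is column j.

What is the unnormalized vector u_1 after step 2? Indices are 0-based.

u_1 = (-2/3, 1, -7/3, -1/3)

Step 1: u_0 = a_0 = (-2, -3, -1, 2).
Step 2: u_1 = a_1 − (-1/3)·u_0 = (-2/3, 1, -7/3, -1/3).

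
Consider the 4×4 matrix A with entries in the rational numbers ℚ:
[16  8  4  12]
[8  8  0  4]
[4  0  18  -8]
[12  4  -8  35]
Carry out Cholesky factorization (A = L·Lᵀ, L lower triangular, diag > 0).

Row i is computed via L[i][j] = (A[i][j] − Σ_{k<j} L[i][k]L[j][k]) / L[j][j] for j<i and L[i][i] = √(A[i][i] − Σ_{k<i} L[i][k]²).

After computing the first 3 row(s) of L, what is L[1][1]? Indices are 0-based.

Step 1: L[0][0] = √(16) = 4.
  L[1][0] = (8) / L[0][0] = 2.
Step 2: L[1][1] = √(4) = 2.
  L[2][0] = (4) / L[0][0] = 1.
  L[2][1] = (-2) / L[1][1] = -1.
Step 3: L[2][2] = √(16) = 4.

L[1][1] = 2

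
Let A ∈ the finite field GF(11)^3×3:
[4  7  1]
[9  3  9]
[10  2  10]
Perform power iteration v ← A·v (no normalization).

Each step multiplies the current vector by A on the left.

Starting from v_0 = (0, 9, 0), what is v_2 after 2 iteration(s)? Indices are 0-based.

v_2 = (8, 7, 6)

v_0 = (0, 9, 0).
v_1 = A·v_0 = (8, 5, 7).
v_2 = A·v_1 = (8, 7, 6).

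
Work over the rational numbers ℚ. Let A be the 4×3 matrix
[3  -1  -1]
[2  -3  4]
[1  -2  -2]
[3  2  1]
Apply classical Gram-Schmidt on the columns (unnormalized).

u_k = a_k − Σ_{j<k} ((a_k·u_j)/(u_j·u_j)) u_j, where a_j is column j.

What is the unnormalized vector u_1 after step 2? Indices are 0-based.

u_1 = (-8/23, -59/23, -41/23, 61/23)

Step 1: u_0 = a_0 = (3, 2, 1, 3).
Step 2: u_1 = a_1 − (-5/23)·u_0 = (-8/23, -59/23, -41/23, 61/23).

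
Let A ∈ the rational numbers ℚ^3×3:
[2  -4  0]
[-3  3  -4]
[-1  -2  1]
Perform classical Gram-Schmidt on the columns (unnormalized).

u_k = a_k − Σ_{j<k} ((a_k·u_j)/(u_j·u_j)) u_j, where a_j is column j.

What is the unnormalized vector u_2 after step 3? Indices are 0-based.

u_2 = (-342/181, -304/181, 228/181)

Step 1: u_0 = a_0 = (2, -3, -1).
Step 2: u_1 = a_1 − (-15/14)·u_0 = (-13/7, -3/14, -43/14).
Step 3: u_2 = a_2 − (11/14)·u_0 − (-31/181)·u_1 = (-342/181, -304/181, 228/181).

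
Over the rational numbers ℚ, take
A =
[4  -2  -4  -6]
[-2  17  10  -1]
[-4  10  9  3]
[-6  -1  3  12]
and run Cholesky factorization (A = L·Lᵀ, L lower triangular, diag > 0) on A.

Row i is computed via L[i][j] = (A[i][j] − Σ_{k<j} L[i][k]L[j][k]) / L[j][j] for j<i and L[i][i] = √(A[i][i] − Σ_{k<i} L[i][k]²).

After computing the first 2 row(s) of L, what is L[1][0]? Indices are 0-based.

L[1][0] = -1

Step 1: L[0][0] = √(4) = 2.
  L[1][0] = (-2) / L[0][0] = -1.
Step 2: L[1][1] = √(16) = 4.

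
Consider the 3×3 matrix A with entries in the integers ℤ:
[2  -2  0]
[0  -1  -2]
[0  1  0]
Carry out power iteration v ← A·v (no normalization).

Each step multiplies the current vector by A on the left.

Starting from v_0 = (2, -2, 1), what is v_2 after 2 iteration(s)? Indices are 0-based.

v_2 = (16, 4, 0)

v_0 = (2, -2, 1).
v_1 = A·v_0 = (8, 0, -2).
v_2 = A·v_1 = (16, 4, 0).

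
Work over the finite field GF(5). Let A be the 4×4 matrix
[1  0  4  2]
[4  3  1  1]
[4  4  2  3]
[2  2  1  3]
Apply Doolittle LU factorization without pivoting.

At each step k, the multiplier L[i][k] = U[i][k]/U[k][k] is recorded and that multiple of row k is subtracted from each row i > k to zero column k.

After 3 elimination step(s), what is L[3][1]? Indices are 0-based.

Step 1: pivot at (0,0) is 1.
  row1 ← row1 − (4)·row0  ⇒  L[1][0]=4, U row1=(0, 3, 0, 3)
  row2 ← row2 − (4)·row0  ⇒  L[2][0]=4, U row2=(0, 4, 1, 0)
  row3 ← row3 − (2)·row0  ⇒  L[3][0]=2, U row3=(0, 2, 3, 4)
Step 2: pivot at (1,1) is 3.
  row2 ← row2 − (3)·row1  ⇒  L[2][1]=3, U row2=(0, 0, 1, 1)
  row3 ← row3 − (4)·row1  ⇒  L[3][1]=4, U row3=(0, 0, 3, 2)
Step 3: pivot at (2,2) is 1.
  row3 ← row3 − (3)·row2  ⇒  L[3][2]=3, U row3=(0, 0, 0, 4)

L[3][1] = 4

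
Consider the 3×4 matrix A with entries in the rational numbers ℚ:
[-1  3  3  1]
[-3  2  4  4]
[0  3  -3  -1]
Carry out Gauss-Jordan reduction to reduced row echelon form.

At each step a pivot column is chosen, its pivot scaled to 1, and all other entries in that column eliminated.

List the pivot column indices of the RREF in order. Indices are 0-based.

pivot columns: 0, 1, 2

step 1: normalize row 0 (÷-1) = (1, -3, -3, -1)
  row 1: subtract -3×row0 = (0, -7, -5, 1)
step 2: normalize row 1 (÷-7) = (0, 1, 5/7, -1/7)
  row 0: subtract -3×row1 = (1, 0, -6/7, -10/7)
  row 2: subtract 3×row1 = (0, 0, -36/7, -4/7)
step 3: normalize row 2 (÷-36/7) = (0, 0, 1, 1/9)
  row 0: subtract -6/7×row2 = (1, 0, 0, -4/3)
  row 1: subtract 5/7×row2 = (0, 1, 0, -2/9)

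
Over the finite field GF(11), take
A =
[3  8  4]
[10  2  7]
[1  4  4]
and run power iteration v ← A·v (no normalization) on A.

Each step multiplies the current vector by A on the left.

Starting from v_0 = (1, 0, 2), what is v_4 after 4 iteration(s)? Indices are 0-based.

v_0 = (1, 0, 2).
v_1 = A·v_0 = (0, 2, 9).
v_2 = A·v_1 = (8, 1, 0).
v_3 = A·v_2 = (10, 5, 1).
v_4 = A·v_3 = (8, 7, 1).

v_4 = (8, 7, 1)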